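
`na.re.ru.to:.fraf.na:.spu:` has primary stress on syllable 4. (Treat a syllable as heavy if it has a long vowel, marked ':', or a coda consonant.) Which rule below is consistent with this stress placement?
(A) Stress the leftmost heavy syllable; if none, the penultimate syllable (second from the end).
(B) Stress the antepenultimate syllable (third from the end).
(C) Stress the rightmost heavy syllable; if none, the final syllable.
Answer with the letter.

A

Rule A → syllable 4 ✓.
Rule B → syllable 5 (observed: 4).
Rule C → syllable 7 (observed: 4).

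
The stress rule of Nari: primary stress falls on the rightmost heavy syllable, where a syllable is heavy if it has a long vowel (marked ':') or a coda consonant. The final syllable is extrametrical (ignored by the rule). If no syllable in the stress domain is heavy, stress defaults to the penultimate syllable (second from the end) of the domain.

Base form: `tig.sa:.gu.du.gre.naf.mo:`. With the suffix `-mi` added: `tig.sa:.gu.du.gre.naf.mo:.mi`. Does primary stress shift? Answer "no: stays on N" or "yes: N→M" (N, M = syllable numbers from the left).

Base `tig.sa:.gu.du.gre.naf.mo:` (7 syllables):
  The final syllable (7, mo:) is extrametrical; the stress domain is syllables 1–6.
  Weights: 1 tig H, 2 sa: H, 3 gu L, 4 du L, 5 gre L, 6 naf H.
  Heavy syllables in the domain: 1, 2, 6. The rightmost is syllable 6 (naf).
  → primary stress on syllable 6.
Suffixed `tig.sa:.gu.du.gre.naf.mo:.mi` (8 syllables):
  The final syllable (8, mi) is extrametrical; the stress domain is syllables 1–7.
  Weights: 1 tig H, 2 sa: H, 3 gu L, 4 du L, 5 gre L, 6 naf H, 7 mo: H.
  Heavy syllables in the domain: 1, 2, 6, 7. The rightmost is syllable 7 (mo:).
  → primary stress on syllable 7.

yes: 6→7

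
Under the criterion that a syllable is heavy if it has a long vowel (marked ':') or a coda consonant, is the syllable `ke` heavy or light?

light

`ke`: short vowel, open (no coda). Short vowel, open → light.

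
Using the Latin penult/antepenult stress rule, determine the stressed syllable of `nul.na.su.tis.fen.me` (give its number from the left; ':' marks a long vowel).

Classical Latin: stress the penult if heavy (long vowel or closed), else the antepenult.
Weights: 4 tis H, 5 fen H, 6 me L.
The penult (syllable 5, fen) is heavy, so it takes stress.
Stress on syllable 5: nul.na.su.tis.ˈfen.me.

5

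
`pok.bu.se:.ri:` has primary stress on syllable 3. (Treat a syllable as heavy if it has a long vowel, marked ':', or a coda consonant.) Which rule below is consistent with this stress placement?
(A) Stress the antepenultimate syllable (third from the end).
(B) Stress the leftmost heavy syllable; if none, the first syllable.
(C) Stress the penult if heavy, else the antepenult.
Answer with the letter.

C

Rule A → syllable 2 (observed: 3).
Rule B → syllable 1 (observed: 3).
Rule C → syllable 3 ✓.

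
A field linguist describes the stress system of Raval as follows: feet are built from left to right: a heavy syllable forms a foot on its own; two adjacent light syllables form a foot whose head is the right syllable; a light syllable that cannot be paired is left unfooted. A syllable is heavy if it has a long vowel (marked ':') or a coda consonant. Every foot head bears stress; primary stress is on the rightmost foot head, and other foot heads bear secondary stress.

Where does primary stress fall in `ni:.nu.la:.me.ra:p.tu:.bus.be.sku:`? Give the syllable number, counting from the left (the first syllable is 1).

9

Weights: 1 ni: H, 2 nu L, 3 la: H, 4 me L, 5 ra:p H, 6 tu: H, 7 bus H, 8 be L, 9 sku: H.
Parse left to right (heavy = foot alone; LL = one foot; stranded L unfooted): (ˈni:) nu (ˈla:) me (ˈra:p) (ˈtu:) (ˈbus) be (ˈsku:).
Foot heads: 1, 3, 5, 6, 7, 9.
Primary stress on the rightmost head = syllable 9.
Primary stress: syllable 9 → ni:.nu.la:.me.ra:p.tu:.bus.be.ˈsku:.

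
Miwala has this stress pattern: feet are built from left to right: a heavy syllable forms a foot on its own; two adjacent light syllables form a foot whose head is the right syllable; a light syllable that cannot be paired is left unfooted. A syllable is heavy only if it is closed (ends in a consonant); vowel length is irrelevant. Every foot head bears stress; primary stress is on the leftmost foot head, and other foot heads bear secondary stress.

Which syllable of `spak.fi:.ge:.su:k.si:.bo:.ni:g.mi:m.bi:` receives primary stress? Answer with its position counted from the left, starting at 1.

1

Weights: 1 spak H, 2 fi: L, 3 ge: L, 4 su:k H, 5 si: L, 6 bo: L, 7 ni:g H, 8 mi:m H, 9 bi: L.
Parse left to right (heavy = foot alone; LL = one foot; stranded L unfooted): (ˈspak) (fi:.ˈge:) (ˈsu:k) (si:.ˈbo:) (ˈni:g) (ˈmi:m) bi:.
Foot heads: 1, 3, 4, 6, 7, 8.
Primary stress on the leftmost head = syllable 1.
Primary stress: syllable 1 → ˈspak.fi:.ge:.su:k.si:.bo:.ni:g.mi:m.bi:.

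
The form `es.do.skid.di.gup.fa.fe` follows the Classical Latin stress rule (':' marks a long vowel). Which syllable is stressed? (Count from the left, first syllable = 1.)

5

Classical Latin: stress the penult if heavy (long vowel or closed), else the antepenult.
Weights: 5 gup H, 6 fa L, 7 fe L.
The penult (syllable 6, fa) is light, so stress falls on the antepenult (syllable 5, gup).
Stress on syllable 5: es.do.skid.di.ˈgup.fa.fe.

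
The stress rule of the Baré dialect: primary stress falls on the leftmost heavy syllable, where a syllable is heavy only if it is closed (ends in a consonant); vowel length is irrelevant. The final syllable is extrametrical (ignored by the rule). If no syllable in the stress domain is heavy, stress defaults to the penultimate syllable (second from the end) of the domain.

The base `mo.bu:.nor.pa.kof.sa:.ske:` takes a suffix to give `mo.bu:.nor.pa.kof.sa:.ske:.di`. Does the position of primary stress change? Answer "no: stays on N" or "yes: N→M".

no: stays on 3

Base `mo.bu:.nor.pa.kof.sa:.ske:` (7 syllables):
  The final syllable (7, ske:) is extrametrical; the stress domain is syllables 1–6.
  Weights: 1 mo L, 2 bu: L, 3 nor H, 4 pa L, 5 kof H, 6 sa: L.
  Heavy syllables in the domain: 3, 5. The leftmost is syllable 3 (nor).
  → primary stress on syllable 3.
Suffixed `mo.bu:.nor.pa.kof.sa:.ske:.di` (8 syllables):
  The final syllable (8, di) is extrametrical; the stress domain is syllables 1–7.
  Weights: 1 mo L, 2 bu: L, 3 nor H, 4 pa L, 5 kof H, 6 sa: L, 7 ske: L.
  Heavy syllables in the domain: 3, 5. The leftmost is syllable 3 (nor).
  → primary stress on syllable 3.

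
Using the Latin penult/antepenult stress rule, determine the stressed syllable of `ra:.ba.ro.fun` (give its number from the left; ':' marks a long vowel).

Classical Latin: stress the penult if heavy (long vowel or closed), else the antepenult.
Weights: 2 ba L, 3 ro L, 4 fun H.
The penult (syllable 3, ro) is light, so stress falls on the antepenult (syllable 2, ba).
Stress on syllable 2: ra:.ˈba.ro.fun.

2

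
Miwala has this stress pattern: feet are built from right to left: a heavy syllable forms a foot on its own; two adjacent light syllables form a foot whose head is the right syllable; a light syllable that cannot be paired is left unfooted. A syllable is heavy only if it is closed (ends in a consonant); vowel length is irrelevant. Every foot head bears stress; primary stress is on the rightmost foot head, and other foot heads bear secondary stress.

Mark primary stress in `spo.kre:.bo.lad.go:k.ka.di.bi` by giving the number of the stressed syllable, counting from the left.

8

Weights: 1 spo L, 2 kre: L, 3 bo L, 4 lad H, 5 go:k H, 6 ka L, 7 di L, 8 bi L.
Parse right to left (heavy = foot alone; LL = one foot; stranded L unfooted): spo (kre:.ˈbo) (ˈlad) (ˈgo:k) ka (di.ˈbi).
Foot heads: 3, 4, 5, 8.
Primary stress on the rightmost head = syllable 8.
Primary stress: syllable 8 → spo.kre:.bo.lad.go:k.ka.di.ˈbi.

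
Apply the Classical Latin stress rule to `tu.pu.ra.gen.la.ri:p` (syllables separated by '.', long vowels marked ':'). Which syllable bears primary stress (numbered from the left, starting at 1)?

Classical Latin: stress the penult if heavy (long vowel or closed), else the antepenult.
Weights: 4 gen H, 5 la L, 6 ri:p H.
The penult (syllable 5, la) is light, so stress falls on the antepenult (syllable 4, gen).
Stress on syllable 4: tu.pu.ra.ˈgen.la.ri:p.

4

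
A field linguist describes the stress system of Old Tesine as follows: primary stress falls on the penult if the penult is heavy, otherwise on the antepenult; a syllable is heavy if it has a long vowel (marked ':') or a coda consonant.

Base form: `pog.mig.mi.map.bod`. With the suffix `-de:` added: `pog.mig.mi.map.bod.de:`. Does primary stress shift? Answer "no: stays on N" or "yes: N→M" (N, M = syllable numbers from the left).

yes: 4→5

Base `pog.mig.mi.map.bod` (5 syllables):
  Weights: 3 mi L, 4 map H, 5 bod H.
  The penult (syllable 4, map) is heavy, so it takes stress.
  → primary stress on syllable 4.
Suffixed `pog.mig.mi.map.bod.de:` (6 syllables):
  Weights: 4 map H, 5 bod H, 6 de: H.
  The penult (syllable 5, bod) is heavy, so it takes stress.
  → primary stress on syllable 5.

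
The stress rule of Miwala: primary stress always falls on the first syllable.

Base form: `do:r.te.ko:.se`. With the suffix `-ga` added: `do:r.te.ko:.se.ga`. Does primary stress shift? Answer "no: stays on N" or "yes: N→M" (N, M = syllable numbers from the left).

Base `do:r.te.ko:.se` (4 syllables):
  The word has 4 syllables; the first syllable is syllable 1 (do:r).
  → primary stress on syllable 1.
Suffixed `do:r.te.ko:.se.ga` (5 syllables):
  The word has 5 syllables; the first syllable is syllable 1 (do:r).
  → primary stress on syllable 1.

no: stays on 1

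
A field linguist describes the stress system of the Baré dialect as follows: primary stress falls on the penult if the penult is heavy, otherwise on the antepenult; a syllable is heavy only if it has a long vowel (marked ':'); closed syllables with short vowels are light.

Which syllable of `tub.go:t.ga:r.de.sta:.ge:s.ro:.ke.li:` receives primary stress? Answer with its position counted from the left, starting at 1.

Weights: 7 ro: H, 8 ke L, 9 li: H.
The penult (syllable 8, ke) is light, so stress falls on the antepenult (syllable 7, ro:).
Primary stress: syllable 7 → tub.go:t.ga:r.de.sta:.ge:s.ˈro:.ke.li:.

7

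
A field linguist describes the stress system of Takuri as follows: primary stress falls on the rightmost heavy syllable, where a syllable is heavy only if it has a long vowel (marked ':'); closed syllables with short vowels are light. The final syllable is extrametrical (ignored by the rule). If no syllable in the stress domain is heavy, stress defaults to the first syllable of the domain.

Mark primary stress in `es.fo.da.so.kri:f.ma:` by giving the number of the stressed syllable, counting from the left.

5

The final syllable (6, ma:) is extrametrical; the stress domain is syllables 1–5.
Weights: 1 es L, 2 fo L, 3 da L, 4 so L, 5 kri:f H.
Heavy syllables in the domain: 5. The rightmost is syllable 5 (kri:f).
Primary stress: syllable 5 → es.fo.da.so.ˈkri:f.ma:.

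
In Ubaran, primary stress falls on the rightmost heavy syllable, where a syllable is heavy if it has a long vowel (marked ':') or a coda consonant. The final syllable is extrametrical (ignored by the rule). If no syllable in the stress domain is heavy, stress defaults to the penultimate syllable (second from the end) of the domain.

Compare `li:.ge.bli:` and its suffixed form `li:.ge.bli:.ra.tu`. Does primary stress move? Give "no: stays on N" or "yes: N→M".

Base `li:.ge.bli:` (3 syllables):
  The final syllable (3, bli:) is extrametrical; the stress domain is syllables 1–2.
  Weights: 1 li: H, 2 ge L.
  Heavy syllables in the domain: 1. The rightmost is syllable 1 (li:).
  → primary stress on syllable 1.
Suffixed `li:.ge.bli:.ra.tu` (5 syllables):
  The final syllable (5, tu) is extrametrical; the stress domain is syllables 1–4.
  Weights: 1 li: H, 2 ge L, 3 bli: H, 4 ra L.
  Heavy syllables in the domain: 1, 3. The rightmost is syllable 3 (bli:).
  → primary stress on syllable 3.

yes: 1→3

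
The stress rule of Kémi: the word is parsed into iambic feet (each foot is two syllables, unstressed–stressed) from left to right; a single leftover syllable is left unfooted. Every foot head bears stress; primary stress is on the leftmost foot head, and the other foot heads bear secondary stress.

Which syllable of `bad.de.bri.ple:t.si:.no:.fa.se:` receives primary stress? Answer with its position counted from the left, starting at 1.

2

Parse left to right into iambic (σˈσ) feet: (bad.ˈde) (bri.ˈple:t) (si:.ˈno:) (fa.ˈse:).
Foot heads (stressed positions): 2, 4, 6, 8.
End Rule Leftmost: primary stress on the leftmost head = syllable 2.
Primary stress: syllable 2 → bad.ˈde.bri.ple:t.si:.no:.fa.se:.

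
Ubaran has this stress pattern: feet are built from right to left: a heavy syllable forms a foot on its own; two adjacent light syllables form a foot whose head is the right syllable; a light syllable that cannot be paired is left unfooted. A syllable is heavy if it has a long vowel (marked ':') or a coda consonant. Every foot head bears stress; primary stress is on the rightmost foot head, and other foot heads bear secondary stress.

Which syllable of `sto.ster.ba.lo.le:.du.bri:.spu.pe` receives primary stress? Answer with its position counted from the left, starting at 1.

9

Weights: 1 sto L, 2 ster H, 3 ba L, 4 lo L, 5 le: H, 6 du L, 7 bri: H, 8 spu L, 9 pe L.
Parse right to left (heavy = foot alone; LL = one foot; stranded L unfooted): sto (ˈster) (ba.ˈlo) (ˈle:) du (ˈbri:) (spu.ˈpe).
Foot heads: 2, 4, 5, 7, 9.
Primary stress on the rightmost head = syllable 9.
Primary stress: syllable 9 → sto.ster.ba.lo.le:.du.bri:.spu.ˈpe.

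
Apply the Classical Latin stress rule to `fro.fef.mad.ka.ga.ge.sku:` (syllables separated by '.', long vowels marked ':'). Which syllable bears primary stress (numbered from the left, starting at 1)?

Classical Latin: stress the penult if heavy (long vowel or closed), else the antepenult.
Weights: 5 ga L, 6 ge L, 7 sku: H.
The penult (syllable 6, ge) is light, so stress falls on the antepenult (syllable 5, ga).
Stress on syllable 5: fro.fef.mad.ka.ˈga.ge.sku:.

5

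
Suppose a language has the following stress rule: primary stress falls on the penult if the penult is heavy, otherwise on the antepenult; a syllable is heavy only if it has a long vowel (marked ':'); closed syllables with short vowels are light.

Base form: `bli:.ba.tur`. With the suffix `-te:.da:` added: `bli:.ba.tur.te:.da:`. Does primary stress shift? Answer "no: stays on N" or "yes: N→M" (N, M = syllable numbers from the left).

yes: 1→4

Base `bli:.ba.tur` (3 syllables):
  Weights: 1 bli: H, 2 ba L, 3 tur L.
  The penult (syllable 2, ba) is light, so stress falls on the antepenult (syllable 1, bli:).
  → primary stress on syllable 1.
Suffixed `bli:.ba.tur.te:.da:` (5 syllables):
  Weights: 3 tur L, 4 te: H, 5 da: H.
  The penult (syllable 4, te:) is heavy, so it takes stress.
  → primary stress on syllable 4.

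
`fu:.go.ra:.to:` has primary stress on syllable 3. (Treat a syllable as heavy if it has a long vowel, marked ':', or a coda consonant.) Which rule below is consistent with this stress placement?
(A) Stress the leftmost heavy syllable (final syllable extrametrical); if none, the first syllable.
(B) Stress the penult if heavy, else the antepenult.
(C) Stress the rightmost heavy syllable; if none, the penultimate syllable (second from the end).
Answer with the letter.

Rule A → syllable 1 (observed: 3).
Rule B → syllable 3 ✓.
Rule C → syllable 4 (observed: 3).

B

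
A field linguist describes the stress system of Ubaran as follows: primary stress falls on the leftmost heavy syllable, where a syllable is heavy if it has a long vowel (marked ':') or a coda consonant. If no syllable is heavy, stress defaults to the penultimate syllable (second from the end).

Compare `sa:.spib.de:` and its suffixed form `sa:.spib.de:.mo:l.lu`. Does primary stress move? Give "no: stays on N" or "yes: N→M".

no: stays on 1

Base `sa:.spib.de:` (3 syllables):
  Weights: 1 sa: H, 2 spib H, 3 de: H.
  Heavy syllables in the domain: 1, 2, 3. The leftmost is syllable 1 (sa:).
  → primary stress on syllable 1.
Suffixed `sa:.spib.de:.mo:l.lu` (5 syllables):
  Weights: 1 sa: H, 2 spib H, 3 de: H, 4 mo:l H, 5 lu L.
  Heavy syllables in the domain: 1, 2, 3, 4. The leftmost is syllable 1 (sa:).
  → primary stress on syllable 1.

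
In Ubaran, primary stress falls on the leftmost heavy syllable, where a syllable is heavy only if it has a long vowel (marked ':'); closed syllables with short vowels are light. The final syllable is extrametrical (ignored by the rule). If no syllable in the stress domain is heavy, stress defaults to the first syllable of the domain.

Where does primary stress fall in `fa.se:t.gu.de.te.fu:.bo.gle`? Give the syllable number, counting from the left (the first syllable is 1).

The final syllable (8, gle) is extrametrical; the stress domain is syllables 1–7.
Weights: 1 fa L, 2 se:t H, 3 gu L, 4 de L, 5 te L, 6 fu: H, 7 bo L.
Heavy syllables in the domain: 2, 6. The leftmost is syllable 2 (se:t).
Primary stress: syllable 2 → fa.ˈse:t.gu.de.te.fu:.bo.gle.

2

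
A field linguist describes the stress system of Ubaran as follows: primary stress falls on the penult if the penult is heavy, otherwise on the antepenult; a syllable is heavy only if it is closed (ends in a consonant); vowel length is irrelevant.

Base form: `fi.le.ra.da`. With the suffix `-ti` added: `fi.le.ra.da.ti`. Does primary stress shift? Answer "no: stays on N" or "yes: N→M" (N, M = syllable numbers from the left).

yes: 2→3

Base `fi.le.ra.da` (4 syllables):
  Weights: 2 le L, 3 ra L, 4 da L.
  The penult (syllable 3, ra) is light, so stress falls on the antepenult (syllable 2, le).
  → primary stress on syllable 2.
Suffixed `fi.le.ra.da.ti` (5 syllables):
  Weights: 3 ra L, 4 da L, 5 ti L.
  The penult (syllable 4, da) is light, so stress falls on the antepenult (syllable 3, ra).
  → primary stress on syllable 3.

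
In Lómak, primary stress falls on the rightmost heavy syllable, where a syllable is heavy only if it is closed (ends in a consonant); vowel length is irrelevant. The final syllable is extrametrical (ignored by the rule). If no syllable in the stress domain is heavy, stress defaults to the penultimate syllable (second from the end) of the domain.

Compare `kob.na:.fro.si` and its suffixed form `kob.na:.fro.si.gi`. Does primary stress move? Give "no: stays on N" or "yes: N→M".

Base `kob.na:.fro.si` (4 syllables):
  The final syllable (4, si) is extrametrical; the stress domain is syllables 1–3.
  Weights: 1 kob H, 2 na: L, 3 fro L.
  Heavy syllables in the domain: 1. The rightmost is syllable 1 (kob).
  → primary stress on syllable 1.
Suffixed `kob.na:.fro.si.gi` (5 syllables):
  The final syllable (5, gi) is extrametrical; the stress domain is syllables 1–4.
  Weights: 1 kob H, 2 na: L, 3 fro L, 4 si L.
  Heavy syllables in the domain: 1. The rightmost is syllable 1 (kob).
  → primary stress on syllable 1.

no: stays on 1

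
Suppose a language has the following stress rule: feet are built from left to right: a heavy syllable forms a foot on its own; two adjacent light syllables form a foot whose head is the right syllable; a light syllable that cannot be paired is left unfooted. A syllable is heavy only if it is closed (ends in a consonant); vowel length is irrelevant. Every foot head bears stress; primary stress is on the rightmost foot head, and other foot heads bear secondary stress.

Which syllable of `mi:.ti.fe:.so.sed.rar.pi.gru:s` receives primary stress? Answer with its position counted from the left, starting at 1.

8

Weights: 1 mi: L, 2 ti L, 3 fe: L, 4 so L, 5 sed H, 6 rar H, 7 pi L, 8 gru:s H.
Parse left to right (heavy = foot alone; LL = one foot; stranded L unfooted): (mi:.ˈti) (fe:.ˈso) (ˈsed) (ˈrar) pi (ˈgru:s).
Foot heads: 2, 4, 5, 6, 8.
Primary stress on the rightmost head = syllable 8.
Primary stress: syllable 8 → mi:.ti.fe:.so.sed.rar.pi.ˈgru:s.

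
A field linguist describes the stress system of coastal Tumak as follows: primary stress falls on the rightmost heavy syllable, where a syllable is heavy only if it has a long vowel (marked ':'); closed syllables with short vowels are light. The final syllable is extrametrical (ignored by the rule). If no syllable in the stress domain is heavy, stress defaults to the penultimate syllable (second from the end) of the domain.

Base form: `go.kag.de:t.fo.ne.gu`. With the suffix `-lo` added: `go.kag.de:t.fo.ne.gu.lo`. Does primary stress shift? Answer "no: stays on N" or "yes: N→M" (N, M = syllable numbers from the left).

Base `go.kag.de:t.fo.ne.gu` (6 syllables):
  The final syllable (6, gu) is extrametrical; the stress domain is syllables 1–5.
  Weights: 1 go L, 2 kag L, 3 de:t H, 4 fo L, 5 ne L.
  Heavy syllables in the domain: 3. The rightmost is syllable 3 (de:t).
  → primary stress on syllable 3.
Suffixed `go.kag.de:t.fo.ne.gu.lo` (7 syllables):
  The final syllable (7, lo) is extrametrical; the stress domain is syllables 1–6.
  Weights: 1 go L, 2 kag L, 3 de:t H, 4 fo L, 5 ne L, 6 gu L.
  Heavy syllables in the domain: 3. The rightmost is syllable 3 (de:t).
  → primary stress on syllable 3.

no: stays on 3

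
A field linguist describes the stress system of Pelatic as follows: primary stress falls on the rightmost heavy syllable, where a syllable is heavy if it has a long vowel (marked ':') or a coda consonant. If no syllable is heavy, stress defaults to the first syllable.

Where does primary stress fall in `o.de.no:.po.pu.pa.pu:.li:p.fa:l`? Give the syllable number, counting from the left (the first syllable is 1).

9

Weights: 1 o L, 2 de L, 3 no: H, 4 po L, 5 pu L, 6 pa L, 7 pu: H, 8 li:p H, 9 fa:l H.
Heavy syllables in the domain: 3, 7, 8, 9. The rightmost is syllable 9 (fa:l).
Primary stress: syllable 9 → o.de.no:.po.pu.pa.pu:.li:p.ˈfa:l.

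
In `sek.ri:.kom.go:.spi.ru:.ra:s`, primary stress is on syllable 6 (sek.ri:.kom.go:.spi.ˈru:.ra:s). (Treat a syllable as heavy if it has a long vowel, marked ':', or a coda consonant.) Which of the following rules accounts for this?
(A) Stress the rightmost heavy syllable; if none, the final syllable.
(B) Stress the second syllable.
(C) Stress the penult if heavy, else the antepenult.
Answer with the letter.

C

Rule A → syllable 7 (observed: 6).
Rule B → syllable 2 (observed: 6).
Rule C → syllable 6 ✓.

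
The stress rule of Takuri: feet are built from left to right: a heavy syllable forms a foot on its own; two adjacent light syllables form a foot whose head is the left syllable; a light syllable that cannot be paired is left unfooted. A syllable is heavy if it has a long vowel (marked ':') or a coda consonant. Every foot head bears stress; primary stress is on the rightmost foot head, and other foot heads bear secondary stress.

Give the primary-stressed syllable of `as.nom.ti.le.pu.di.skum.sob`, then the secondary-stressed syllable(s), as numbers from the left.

Weights: 1 as H, 2 nom H, 3 ti L, 4 le L, 5 pu L, 6 di L, 7 skum H, 8 sob H.
Parse left to right (heavy = foot alone; LL = one foot; stranded L unfooted): (ˈas) (ˈnom) (ˈti.le) (ˈpu.di) (ˈskum) (ˈsob).
Foot heads: 1, 2, 3, 5, 7, 8.
Primary stress on the rightmost head = syllable 8.
Secondary stress on 1, 2, 3, 5, 7: ˌas.ˌnom.ˌti.le.ˌpu.di.ˌskum.ˈsob.

primary 8, secondary 1, 2, 3, 5, 7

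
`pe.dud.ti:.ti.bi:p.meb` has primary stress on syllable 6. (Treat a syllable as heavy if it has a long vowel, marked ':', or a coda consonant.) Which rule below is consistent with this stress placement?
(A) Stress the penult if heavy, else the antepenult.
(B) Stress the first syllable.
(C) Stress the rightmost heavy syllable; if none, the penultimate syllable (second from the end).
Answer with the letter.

C

Rule A → syllable 5 (observed: 6).
Rule B → syllable 1 (observed: 6).
Rule C → syllable 6 ✓.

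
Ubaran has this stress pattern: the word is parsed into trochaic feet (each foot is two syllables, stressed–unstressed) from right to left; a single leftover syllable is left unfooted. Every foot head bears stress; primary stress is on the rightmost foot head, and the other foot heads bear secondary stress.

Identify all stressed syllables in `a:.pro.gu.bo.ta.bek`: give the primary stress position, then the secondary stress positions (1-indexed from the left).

Parse right to left into trochaic (ˈσσ) feet: (ˈa:.pro) (ˈgu.bo) (ˈta.bek).
Foot heads (stressed positions): 1, 3, 5.
End Rule Rightmost: primary stress on the rightmost head = syllable 5.
Secondary stress on 1, 3: ˌa:.pro.ˌgu.bo.ˈta.bek.

primary 5, secondary 1, 3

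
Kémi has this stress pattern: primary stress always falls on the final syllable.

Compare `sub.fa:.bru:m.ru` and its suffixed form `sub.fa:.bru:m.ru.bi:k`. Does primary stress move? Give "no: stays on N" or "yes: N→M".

Base `sub.fa:.bru:m.ru` (4 syllables):
  The word has 4 syllables; the final syllable is syllable 4 (ru).
  → primary stress on syllable 4.
Suffixed `sub.fa:.bru:m.ru.bi:k` (5 syllables):
  The word has 5 syllables; the final syllable is syllable 5 (bi:k).
  → primary stress on syllable 5.

yes: 4→5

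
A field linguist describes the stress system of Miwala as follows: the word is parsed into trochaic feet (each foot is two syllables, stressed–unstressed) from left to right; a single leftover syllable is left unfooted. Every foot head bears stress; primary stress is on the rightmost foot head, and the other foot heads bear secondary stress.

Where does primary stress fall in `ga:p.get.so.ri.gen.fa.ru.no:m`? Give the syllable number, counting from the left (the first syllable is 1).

Parse left to right into trochaic (ˈσσ) feet: (ˈga:p.get) (ˈso.ri) (ˈgen.fa) (ˈru.no:m).
Foot heads (stressed positions): 1, 3, 5, 7.
End Rule Rightmost: primary stress on the rightmost head = syllable 7.
Primary stress: syllable 7 → ga:p.get.so.ri.gen.fa.ˈru.no:m.

7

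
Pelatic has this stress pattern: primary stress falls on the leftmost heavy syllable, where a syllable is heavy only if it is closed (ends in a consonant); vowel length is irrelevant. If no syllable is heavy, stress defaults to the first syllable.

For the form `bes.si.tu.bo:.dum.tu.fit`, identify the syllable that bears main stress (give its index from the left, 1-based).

1

Weights: 1 bes H, 2 si L, 3 tu L, 4 bo: L, 5 dum H, 6 tu L, 7 fit H.
Heavy syllables in the domain: 1, 5, 7. The leftmost is syllable 1 (bes).
Primary stress: syllable 1 → ˈbes.si.tu.bo:.dum.tu.fit.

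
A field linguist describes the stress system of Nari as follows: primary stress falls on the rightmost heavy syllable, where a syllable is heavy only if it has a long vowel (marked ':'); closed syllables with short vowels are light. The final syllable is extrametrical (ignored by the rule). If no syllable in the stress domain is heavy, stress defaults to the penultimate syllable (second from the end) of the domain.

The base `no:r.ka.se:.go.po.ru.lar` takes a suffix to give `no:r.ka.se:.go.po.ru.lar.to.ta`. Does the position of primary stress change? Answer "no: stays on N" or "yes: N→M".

Base `no:r.ka.se:.go.po.ru.lar` (7 syllables):
  The final syllable (7, lar) is extrametrical; the stress domain is syllables 1–6.
  Weights: 1 no:r H, 2 ka L, 3 se: H, 4 go L, 5 po L, 6 ru L.
  Heavy syllables in the domain: 1, 3. The rightmost is syllable 3 (se:).
  → primary stress on syllable 3.
Suffixed `no:r.ka.se:.go.po.ru.lar.to.ta` (9 syllables):
  The final syllable (9, ta) is extrametrical; the stress domain is syllables 1–8.
  Weights: 1 no:r H, 2 ka L, 3 se: H, 4 go L, 5 po L, 6 ru L, 7 lar L, 8 to L.
  Heavy syllables in the domain: 1, 3. The rightmost is syllable 3 (se:).
  → primary stress on syllable 3.

no: stays on 3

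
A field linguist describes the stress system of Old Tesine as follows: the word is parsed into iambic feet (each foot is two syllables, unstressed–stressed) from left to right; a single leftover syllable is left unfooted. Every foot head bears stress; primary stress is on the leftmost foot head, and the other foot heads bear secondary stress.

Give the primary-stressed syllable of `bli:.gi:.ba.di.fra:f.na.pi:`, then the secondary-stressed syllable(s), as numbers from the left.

Parse left to right into iambic (σˈσ) feet: (bli:.ˈgi:) (ba.ˈdi) (fra:f.ˈna) pi:. Syllable 7 is left unfooted.
Foot heads (stressed positions): 2, 4, 6.
End Rule Leftmost: primary stress on the leftmost head = syllable 2.
Secondary stress on 4, 6: bli:.ˈgi:.ba.ˌdi.fra:f.ˌna.pi:.

primary 2, secondary 4, 6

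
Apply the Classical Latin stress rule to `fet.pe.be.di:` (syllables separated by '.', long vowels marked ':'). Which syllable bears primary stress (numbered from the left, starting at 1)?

2

Classical Latin: stress the penult if heavy (long vowel or closed), else the antepenult.
Weights: 2 pe L, 3 be L, 4 di: H.
The penult (syllable 3, be) is light, so stress falls on the antepenult (syllable 2, pe).
Stress on syllable 2: fet.ˈpe.be.di:.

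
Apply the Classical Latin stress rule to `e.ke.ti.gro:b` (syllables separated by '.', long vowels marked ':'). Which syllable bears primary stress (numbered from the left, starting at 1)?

2

Classical Latin: stress the penult if heavy (long vowel or closed), else the antepenult.
Weights: 2 ke L, 3 ti L, 4 gro:b H.
The penult (syllable 3, ti) is light, so stress falls on the antepenult (syllable 2, ke).
Stress on syllable 2: e.ˈke.ti.gro:b.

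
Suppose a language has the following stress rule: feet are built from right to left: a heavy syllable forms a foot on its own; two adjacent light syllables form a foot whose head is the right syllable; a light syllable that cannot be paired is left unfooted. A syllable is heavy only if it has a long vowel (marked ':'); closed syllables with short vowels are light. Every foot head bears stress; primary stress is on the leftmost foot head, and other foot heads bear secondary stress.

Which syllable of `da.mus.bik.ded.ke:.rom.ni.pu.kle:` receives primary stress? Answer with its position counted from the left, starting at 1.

2

Weights: 1 da L, 2 mus L, 3 bik L, 4 ded L, 5 ke: H, 6 rom L, 7 ni L, 8 pu L, 9 kle: H.
Parse right to left (heavy = foot alone; LL = one foot; stranded L unfooted): (da.ˈmus) (bik.ˈded) (ˈke:) rom (ni.ˈpu) (ˈkle:).
Foot heads: 2, 4, 5, 8, 9.
Primary stress on the leftmost head = syllable 2.
Primary stress: syllable 2 → da.ˈmus.bik.ded.ke:.rom.ni.pu.kle:.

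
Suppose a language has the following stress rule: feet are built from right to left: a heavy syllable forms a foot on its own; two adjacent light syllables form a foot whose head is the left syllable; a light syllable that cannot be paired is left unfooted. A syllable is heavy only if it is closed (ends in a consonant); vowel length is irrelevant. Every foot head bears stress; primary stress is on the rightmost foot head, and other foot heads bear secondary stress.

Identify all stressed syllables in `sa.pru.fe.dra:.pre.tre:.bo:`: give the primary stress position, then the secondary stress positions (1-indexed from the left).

primary 6, secondary 2, 4

Weights: 1 sa L, 2 pru L, 3 fe L, 4 dra: L, 5 pre L, 6 tre: L, 7 bo: L.
Parse right to left (heavy = foot alone; LL = one foot; stranded L unfooted): sa (ˈpru.fe) (ˈdra:.pre) (ˈtre:.bo:).
Foot heads: 2, 4, 6.
Primary stress on the rightmost head = syllable 6.
Secondary stress on 2, 4: sa.ˌpru.fe.ˌdra:.pre.ˈtre:.bo:.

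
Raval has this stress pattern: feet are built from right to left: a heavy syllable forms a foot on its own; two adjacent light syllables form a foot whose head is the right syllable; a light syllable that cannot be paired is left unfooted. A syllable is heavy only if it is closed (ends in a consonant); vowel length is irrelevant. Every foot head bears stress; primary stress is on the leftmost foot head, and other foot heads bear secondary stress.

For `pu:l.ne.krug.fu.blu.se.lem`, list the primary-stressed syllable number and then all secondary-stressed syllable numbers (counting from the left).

Weights: 1 pu:l H, 2 ne L, 3 krug H, 4 fu L, 5 blu L, 6 se L, 7 lem H.
Parse right to left (heavy = foot alone; LL = one foot; stranded L unfooted): (ˈpu:l) ne (ˈkrug) fu (blu.ˈse) (ˈlem).
Foot heads: 1, 3, 6, 7.
Primary stress on the leftmost head = syllable 1.
Secondary stress on 3, 6, 7: ˈpu:l.ne.ˌkrug.fu.blu.ˌse.ˌlem.

primary 1, secondary 3, 6, 7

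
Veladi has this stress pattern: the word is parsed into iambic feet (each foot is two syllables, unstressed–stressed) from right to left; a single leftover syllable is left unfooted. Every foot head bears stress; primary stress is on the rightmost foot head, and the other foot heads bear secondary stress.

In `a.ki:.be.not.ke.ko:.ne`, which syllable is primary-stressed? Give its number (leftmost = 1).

Parse right to left into iambic (σˈσ) feet: a (ki:.ˈbe) (not.ˈke) (ko:.ˈne). Syllable 1 is left unfooted.
Foot heads (stressed positions): 3, 5, 7.
End Rule Rightmost: primary stress on the rightmost head = syllable 7.
Primary stress: syllable 7 → a.ki:.be.not.ke.ko:.ˈne.

7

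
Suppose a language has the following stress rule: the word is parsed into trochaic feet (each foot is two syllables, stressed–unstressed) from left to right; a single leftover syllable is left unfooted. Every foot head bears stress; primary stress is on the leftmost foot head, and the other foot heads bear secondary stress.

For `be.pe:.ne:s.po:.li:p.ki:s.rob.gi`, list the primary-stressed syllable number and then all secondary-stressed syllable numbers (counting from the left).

primary 1, secondary 3, 5, 7

Parse left to right into trochaic (ˈσσ) feet: (ˈbe.pe:) (ˈne:s.po:) (ˈli:p.ki:s) (ˈrob.gi).
Foot heads (stressed positions): 1, 3, 5, 7.
End Rule Leftmost: primary stress on the leftmost head = syllable 1.
Secondary stress on 3, 5, 7: ˈbe.pe:.ˌne:s.po:.ˌli:p.ki:s.ˌrob.gi.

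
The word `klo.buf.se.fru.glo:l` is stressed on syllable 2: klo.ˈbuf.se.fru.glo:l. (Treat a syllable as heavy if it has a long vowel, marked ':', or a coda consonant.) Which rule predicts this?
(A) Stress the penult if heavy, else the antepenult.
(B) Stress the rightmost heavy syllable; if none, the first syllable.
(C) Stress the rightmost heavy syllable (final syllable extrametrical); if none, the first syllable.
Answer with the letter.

C

Rule A → syllable 3 (observed: 2).
Rule B → syllable 5 (observed: 2).
Rule C → syllable 2 ✓.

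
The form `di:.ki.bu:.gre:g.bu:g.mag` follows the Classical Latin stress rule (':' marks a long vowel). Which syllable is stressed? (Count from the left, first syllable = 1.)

5

Classical Latin: stress the penult if heavy (long vowel or closed), else the antepenult.
Weights: 4 gre:g H, 5 bu:g H, 6 mag H.
The penult (syllable 5, bu:g) is heavy, so it takes stress.
Stress on syllable 5: di:.ki.bu:.gre:g.ˈbu:g.mag.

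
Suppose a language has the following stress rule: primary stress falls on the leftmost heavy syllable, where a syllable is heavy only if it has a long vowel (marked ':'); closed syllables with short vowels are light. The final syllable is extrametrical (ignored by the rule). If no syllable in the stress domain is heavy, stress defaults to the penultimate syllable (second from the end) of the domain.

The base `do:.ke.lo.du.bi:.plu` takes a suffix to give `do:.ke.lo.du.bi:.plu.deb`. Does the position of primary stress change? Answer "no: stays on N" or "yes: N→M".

no: stays on 1

Base `do:.ke.lo.du.bi:.plu` (6 syllables):
  The final syllable (6, plu) is extrametrical; the stress domain is syllables 1–5.
  Weights: 1 do: H, 2 ke L, 3 lo L, 4 du L, 5 bi: H.
  Heavy syllables in the domain: 1, 5. The leftmost is syllable 1 (do:).
  → primary stress on syllable 1.
Suffixed `do:.ke.lo.du.bi:.plu.deb` (7 syllables):
  The final syllable (7, deb) is extrametrical; the stress domain is syllables 1–6.
  Weights: 1 do: H, 2 ke L, 3 lo L, 4 du L, 5 bi: H, 6 plu L.
  Heavy syllables in the domain: 1, 5. The leftmost is syllable 1 (do:).
  → primary stress on syllable 1.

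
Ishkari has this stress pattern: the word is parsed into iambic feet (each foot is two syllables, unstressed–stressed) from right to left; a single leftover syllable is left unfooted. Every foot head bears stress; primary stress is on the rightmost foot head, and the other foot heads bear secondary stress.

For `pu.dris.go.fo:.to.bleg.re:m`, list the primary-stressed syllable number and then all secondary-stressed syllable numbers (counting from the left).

primary 7, secondary 3, 5

Parse right to left into iambic (σˈσ) feet: pu (dris.ˈgo) (fo:.ˈto) (bleg.ˈre:m). Syllable 1 is left unfooted.
Foot heads (stressed positions): 3, 5, 7.
End Rule Rightmost: primary stress on the rightmost head = syllable 7.
Secondary stress on 3, 5: pu.dris.ˌgo.fo:.ˌto.bleg.ˈre:m.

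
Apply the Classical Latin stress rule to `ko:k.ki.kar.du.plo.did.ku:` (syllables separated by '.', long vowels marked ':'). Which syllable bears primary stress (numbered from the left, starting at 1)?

Classical Latin: stress the penult if heavy (long vowel or closed), else the antepenult.
Weights: 5 plo L, 6 did H, 7 ku: H.
The penult (syllable 6, did) is heavy, so it takes stress.
Stress on syllable 6: ko:k.ki.kar.du.plo.ˈdid.ku:.

6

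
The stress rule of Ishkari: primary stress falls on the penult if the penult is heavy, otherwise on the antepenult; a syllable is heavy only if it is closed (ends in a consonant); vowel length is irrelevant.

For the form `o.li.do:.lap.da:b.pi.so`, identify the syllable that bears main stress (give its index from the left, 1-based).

Weights: 5 da:b H, 6 pi L, 7 so L.
The penult (syllable 6, pi) is light, so stress falls on the antepenult (syllable 5, da:b).
Primary stress: syllable 5 → o.li.do:.lap.ˈda:b.pi.so.

5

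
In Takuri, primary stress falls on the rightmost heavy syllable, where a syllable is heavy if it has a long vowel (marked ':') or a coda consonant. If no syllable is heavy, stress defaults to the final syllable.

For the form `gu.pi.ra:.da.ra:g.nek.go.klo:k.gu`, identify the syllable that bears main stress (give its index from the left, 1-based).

8

Weights: 1 gu L, 2 pi L, 3 ra: H, 4 da L, 5 ra:g H, 6 nek H, 7 go L, 8 klo:k H, 9 gu L.
Heavy syllables in the domain: 3, 5, 6, 8. The rightmost is syllable 8 (klo:k).
Primary stress: syllable 8 → gu.pi.ra:.da.ra:g.nek.go.ˈklo:k.gu.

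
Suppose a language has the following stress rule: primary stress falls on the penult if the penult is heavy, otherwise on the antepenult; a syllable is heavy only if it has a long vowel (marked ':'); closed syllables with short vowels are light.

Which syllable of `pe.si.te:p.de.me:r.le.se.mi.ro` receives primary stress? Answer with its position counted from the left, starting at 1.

7

Weights: 7 se L, 8 mi L, 9 ro L.
The penult (syllable 8, mi) is light, so stress falls on the antepenult (syllable 7, se).
Primary stress: syllable 7 → pe.si.te:p.de.me:r.le.ˈse.mi.ro.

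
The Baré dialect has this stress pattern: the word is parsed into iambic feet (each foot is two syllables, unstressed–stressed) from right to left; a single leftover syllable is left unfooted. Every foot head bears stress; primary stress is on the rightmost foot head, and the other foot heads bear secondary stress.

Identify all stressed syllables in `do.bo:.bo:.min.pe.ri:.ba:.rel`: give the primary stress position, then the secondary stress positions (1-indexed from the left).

Parse right to left into iambic (σˈσ) feet: (do.ˈbo:) (bo:.ˈmin) (pe.ˈri:) (ba:.ˈrel).
Foot heads (stressed positions): 2, 4, 6, 8.
End Rule Rightmost: primary stress on the rightmost head = syllable 8.
Secondary stress on 2, 4, 6: do.ˌbo:.bo:.ˌmin.pe.ˌri:.ba:.ˈrel.

primary 8, secondary 2, 4, 6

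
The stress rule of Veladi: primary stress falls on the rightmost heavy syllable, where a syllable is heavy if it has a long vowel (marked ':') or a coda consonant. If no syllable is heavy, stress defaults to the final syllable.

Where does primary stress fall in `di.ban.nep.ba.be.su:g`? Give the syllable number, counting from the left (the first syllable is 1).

6

Weights: 1 di L, 2 ban H, 3 nep H, 4 ba L, 5 be L, 6 su:g H.
Heavy syllables in the domain: 2, 3, 6. The rightmost is syllable 6 (su:g).
Primary stress: syllable 6 → di.ban.nep.ba.be.ˈsu:g.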